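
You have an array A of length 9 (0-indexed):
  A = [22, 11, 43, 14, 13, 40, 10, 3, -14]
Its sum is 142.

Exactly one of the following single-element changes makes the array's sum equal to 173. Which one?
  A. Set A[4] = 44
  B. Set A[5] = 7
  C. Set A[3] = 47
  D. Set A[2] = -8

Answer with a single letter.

Answer: A

Derivation:
Option A: A[4] 13->44, delta=31, new_sum=142+(31)=173 <-- matches target
Option B: A[5] 40->7, delta=-33, new_sum=142+(-33)=109
Option C: A[3] 14->47, delta=33, new_sum=142+(33)=175
Option D: A[2] 43->-8, delta=-51, new_sum=142+(-51)=91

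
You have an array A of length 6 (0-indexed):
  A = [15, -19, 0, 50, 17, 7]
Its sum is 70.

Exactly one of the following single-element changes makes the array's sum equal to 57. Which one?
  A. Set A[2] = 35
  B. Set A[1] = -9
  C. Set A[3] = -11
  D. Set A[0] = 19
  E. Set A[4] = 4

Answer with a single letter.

Option A: A[2] 0->35, delta=35, new_sum=70+(35)=105
Option B: A[1] -19->-9, delta=10, new_sum=70+(10)=80
Option C: A[3] 50->-11, delta=-61, new_sum=70+(-61)=9
Option D: A[0] 15->19, delta=4, new_sum=70+(4)=74
Option E: A[4] 17->4, delta=-13, new_sum=70+(-13)=57 <-- matches target

Answer: E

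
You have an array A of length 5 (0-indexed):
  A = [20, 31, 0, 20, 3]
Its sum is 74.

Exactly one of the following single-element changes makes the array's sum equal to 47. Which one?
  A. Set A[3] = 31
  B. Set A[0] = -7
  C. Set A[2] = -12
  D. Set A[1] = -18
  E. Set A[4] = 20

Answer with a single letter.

Option A: A[3] 20->31, delta=11, new_sum=74+(11)=85
Option B: A[0] 20->-7, delta=-27, new_sum=74+(-27)=47 <-- matches target
Option C: A[2] 0->-12, delta=-12, new_sum=74+(-12)=62
Option D: A[1] 31->-18, delta=-49, new_sum=74+(-49)=25
Option E: A[4] 3->20, delta=17, new_sum=74+(17)=91

Answer: B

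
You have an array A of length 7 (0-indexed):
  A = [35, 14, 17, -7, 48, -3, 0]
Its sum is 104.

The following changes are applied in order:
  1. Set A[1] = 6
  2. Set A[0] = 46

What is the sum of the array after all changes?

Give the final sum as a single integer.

Initial sum: 104
Change 1: A[1] 14 -> 6, delta = -8, sum = 96
Change 2: A[0] 35 -> 46, delta = 11, sum = 107

Answer: 107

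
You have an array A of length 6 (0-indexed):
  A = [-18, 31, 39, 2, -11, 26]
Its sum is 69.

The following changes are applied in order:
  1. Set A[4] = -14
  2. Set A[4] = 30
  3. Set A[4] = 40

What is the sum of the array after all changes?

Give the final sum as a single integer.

Answer: 120

Derivation:
Initial sum: 69
Change 1: A[4] -11 -> -14, delta = -3, sum = 66
Change 2: A[4] -14 -> 30, delta = 44, sum = 110
Change 3: A[4] 30 -> 40, delta = 10, sum = 120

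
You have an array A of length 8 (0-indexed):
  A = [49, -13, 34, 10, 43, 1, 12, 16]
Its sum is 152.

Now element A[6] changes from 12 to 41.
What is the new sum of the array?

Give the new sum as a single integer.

Answer: 181

Derivation:
Old value at index 6: 12
New value at index 6: 41
Delta = 41 - 12 = 29
New sum = old_sum + delta = 152 + (29) = 181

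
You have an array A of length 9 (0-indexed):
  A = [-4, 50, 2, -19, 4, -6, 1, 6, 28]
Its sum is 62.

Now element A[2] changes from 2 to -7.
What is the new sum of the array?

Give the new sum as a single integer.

Answer: 53

Derivation:
Old value at index 2: 2
New value at index 2: -7
Delta = -7 - 2 = -9
New sum = old_sum + delta = 62 + (-9) = 53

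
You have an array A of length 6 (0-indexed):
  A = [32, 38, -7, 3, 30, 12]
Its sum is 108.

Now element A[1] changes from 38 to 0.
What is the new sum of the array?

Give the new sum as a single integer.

Old value at index 1: 38
New value at index 1: 0
Delta = 0 - 38 = -38
New sum = old_sum + delta = 108 + (-38) = 70

Answer: 70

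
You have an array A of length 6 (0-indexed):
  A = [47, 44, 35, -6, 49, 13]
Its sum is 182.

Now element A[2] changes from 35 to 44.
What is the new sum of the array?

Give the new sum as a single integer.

Old value at index 2: 35
New value at index 2: 44
Delta = 44 - 35 = 9
New sum = old_sum + delta = 182 + (9) = 191

Answer: 191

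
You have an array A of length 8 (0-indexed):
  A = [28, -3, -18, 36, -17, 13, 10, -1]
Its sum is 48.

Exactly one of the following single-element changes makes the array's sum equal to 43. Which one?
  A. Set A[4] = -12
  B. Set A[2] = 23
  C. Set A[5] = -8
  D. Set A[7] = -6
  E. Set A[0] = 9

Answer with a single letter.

Answer: D

Derivation:
Option A: A[4] -17->-12, delta=5, new_sum=48+(5)=53
Option B: A[2] -18->23, delta=41, new_sum=48+(41)=89
Option C: A[5] 13->-8, delta=-21, new_sum=48+(-21)=27
Option D: A[7] -1->-6, delta=-5, new_sum=48+(-5)=43 <-- matches target
Option E: A[0] 28->9, delta=-19, new_sum=48+(-19)=29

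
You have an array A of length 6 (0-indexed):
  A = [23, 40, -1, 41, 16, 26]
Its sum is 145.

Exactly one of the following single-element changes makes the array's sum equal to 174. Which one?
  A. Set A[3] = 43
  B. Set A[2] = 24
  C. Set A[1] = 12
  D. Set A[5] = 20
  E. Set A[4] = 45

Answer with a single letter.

Answer: E

Derivation:
Option A: A[3] 41->43, delta=2, new_sum=145+(2)=147
Option B: A[2] -1->24, delta=25, new_sum=145+(25)=170
Option C: A[1] 40->12, delta=-28, new_sum=145+(-28)=117
Option D: A[5] 26->20, delta=-6, new_sum=145+(-6)=139
Option E: A[4] 16->45, delta=29, new_sum=145+(29)=174 <-- matches target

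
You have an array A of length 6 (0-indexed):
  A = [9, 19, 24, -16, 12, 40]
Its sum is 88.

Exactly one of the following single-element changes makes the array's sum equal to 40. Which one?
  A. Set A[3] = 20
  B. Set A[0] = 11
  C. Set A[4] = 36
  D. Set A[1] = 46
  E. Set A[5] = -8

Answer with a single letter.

Answer: E

Derivation:
Option A: A[3] -16->20, delta=36, new_sum=88+(36)=124
Option B: A[0] 9->11, delta=2, new_sum=88+(2)=90
Option C: A[4] 12->36, delta=24, new_sum=88+(24)=112
Option D: A[1] 19->46, delta=27, new_sum=88+(27)=115
Option E: A[5] 40->-8, delta=-48, new_sum=88+(-48)=40 <-- matches target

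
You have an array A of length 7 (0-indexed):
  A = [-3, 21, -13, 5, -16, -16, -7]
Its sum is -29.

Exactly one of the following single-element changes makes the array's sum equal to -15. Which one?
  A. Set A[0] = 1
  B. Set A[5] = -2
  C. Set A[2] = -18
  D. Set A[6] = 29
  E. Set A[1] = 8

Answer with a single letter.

Answer: B

Derivation:
Option A: A[0] -3->1, delta=4, new_sum=-29+(4)=-25
Option B: A[5] -16->-2, delta=14, new_sum=-29+(14)=-15 <-- matches target
Option C: A[2] -13->-18, delta=-5, new_sum=-29+(-5)=-34
Option D: A[6] -7->29, delta=36, new_sum=-29+(36)=7
Option E: A[1] 21->8, delta=-13, new_sum=-29+(-13)=-42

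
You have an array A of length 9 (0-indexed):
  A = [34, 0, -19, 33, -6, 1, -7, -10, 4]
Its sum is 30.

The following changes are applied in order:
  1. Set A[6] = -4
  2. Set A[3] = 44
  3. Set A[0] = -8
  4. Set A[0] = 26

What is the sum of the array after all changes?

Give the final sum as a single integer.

Initial sum: 30
Change 1: A[6] -7 -> -4, delta = 3, sum = 33
Change 2: A[3] 33 -> 44, delta = 11, sum = 44
Change 3: A[0] 34 -> -8, delta = -42, sum = 2
Change 4: A[0] -8 -> 26, delta = 34, sum = 36

Answer: 36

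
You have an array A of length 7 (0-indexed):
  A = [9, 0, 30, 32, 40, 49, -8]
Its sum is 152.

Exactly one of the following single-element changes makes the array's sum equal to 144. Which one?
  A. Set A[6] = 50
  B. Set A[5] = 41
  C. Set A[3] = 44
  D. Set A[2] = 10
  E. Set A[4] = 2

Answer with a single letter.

Option A: A[6] -8->50, delta=58, new_sum=152+(58)=210
Option B: A[5] 49->41, delta=-8, new_sum=152+(-8)=144 <-- matches target
Option C: A[3] 32->44, delta=12, new_sum=152+(12)=164
Option D: A[2] 30->10, delta=-20, new_sum=152+(-20)=132
Option E: A[4] 40->2, delta=-38, new_sum=152+(-38)=114

Answer: B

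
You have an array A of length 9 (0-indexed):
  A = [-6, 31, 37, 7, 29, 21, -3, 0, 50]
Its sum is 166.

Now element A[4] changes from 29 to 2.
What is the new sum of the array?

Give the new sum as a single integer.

Answer: 139

Derivation:
Old value at index 4: 29
New value at index 4: 2
Delta = 2 - 29 = -27
New sum = old_sum + delta = 166 + (-27) = 139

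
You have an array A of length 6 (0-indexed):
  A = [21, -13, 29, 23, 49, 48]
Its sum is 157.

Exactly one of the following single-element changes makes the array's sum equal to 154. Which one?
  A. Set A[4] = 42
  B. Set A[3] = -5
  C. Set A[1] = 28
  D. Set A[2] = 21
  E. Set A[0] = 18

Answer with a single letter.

Option A: A[4] 49->42, delta=-7, new_sum=157+(-7)=150
Option B: A[3] 23->-5, delta=-28, new_sum=157+(-28)=129
Option C: A[1] -13->28, delta=41, new_sum=157+(41)=198
Option D: A[2] 29->21, delta=-8, new_sum=157+(-8)=149
Option E: A[0] 21->18, delta=-3, new_sum=157+(-3)=154 <-- matches target

Answer: E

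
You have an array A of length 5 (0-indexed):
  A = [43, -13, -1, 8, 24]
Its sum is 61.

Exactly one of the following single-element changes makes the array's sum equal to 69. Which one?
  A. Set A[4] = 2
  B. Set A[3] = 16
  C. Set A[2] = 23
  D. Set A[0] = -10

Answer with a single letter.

Option A: A[4] 24->2, delta=-22, new_sum=61+(-22)=39
Option B: A[3] 8->16, delta=8, new_sum=61+(8)=69 <-- matches target
Option C: A[2] -1->23, delta=24, new_sum=61+(24)=85
Option D: A[0] 43->-10, delta=-53, new_sum=61+(-53)=8

Answer: B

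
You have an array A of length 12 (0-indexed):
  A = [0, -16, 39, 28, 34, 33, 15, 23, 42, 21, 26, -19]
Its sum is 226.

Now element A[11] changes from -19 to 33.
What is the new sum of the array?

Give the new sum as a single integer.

Old value at index 11: -19
New value at index 11: 33
Delta = 33 - -19 = 52
New sum = old_sum + delta = 226 + (52) = 278

Answer: 278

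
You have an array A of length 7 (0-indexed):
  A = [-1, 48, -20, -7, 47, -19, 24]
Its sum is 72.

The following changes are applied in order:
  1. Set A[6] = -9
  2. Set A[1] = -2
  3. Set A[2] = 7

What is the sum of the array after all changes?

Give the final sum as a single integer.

Initial sum: 72
Change 1: A[6] 24 -> -9, delta = -33, sum = 39
Change 2: A[1] 48 -> -2, delta = -50, sum = -11
Change 3: A[2] -20 -> 7, delta = 27, sum = 16

Answer: 16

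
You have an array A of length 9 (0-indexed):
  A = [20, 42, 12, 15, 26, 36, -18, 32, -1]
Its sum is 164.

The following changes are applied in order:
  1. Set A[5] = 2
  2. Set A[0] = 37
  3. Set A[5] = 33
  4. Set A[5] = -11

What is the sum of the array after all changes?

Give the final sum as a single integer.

Answer: 134

Derivation:
Initial sum: 164
Change 1: A[5] 36 -> 2, delta = -34, sum = 130
Change 2: A[0] 20 -> 37, delta = 17, sum = 147
Change 3: A[5] 2 -> 33, delta = 31, sum = 178
Change 4: A[5] 33 -> -11, delta = -44, sum = 134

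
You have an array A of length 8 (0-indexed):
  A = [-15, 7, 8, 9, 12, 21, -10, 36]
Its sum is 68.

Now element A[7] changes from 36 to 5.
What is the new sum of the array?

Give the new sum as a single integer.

Answer: 37

Derivation:
Old value at index 7: 36
New value at index 7: 5
Delta = 5 - 36 = -31
New sum = old_sum + delta = 68 + (-31) = 37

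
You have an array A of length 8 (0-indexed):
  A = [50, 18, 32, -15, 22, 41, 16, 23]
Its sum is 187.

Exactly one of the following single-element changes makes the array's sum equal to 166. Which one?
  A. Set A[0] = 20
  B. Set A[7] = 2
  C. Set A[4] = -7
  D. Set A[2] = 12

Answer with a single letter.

Option A: A[0] 50->20, delta=-30, new_sum=187+(-30)=157
Option B: A[7] 23->2, delta=-21, new_sum=187+(-21)=166 <-- matches target
Option C: A[4] 22->-7, delta=-29, new_sum=187+(-29)=158
Option D: A[2] 32->12, delta=-20, new_sum=187+(-20)=167

Answer: B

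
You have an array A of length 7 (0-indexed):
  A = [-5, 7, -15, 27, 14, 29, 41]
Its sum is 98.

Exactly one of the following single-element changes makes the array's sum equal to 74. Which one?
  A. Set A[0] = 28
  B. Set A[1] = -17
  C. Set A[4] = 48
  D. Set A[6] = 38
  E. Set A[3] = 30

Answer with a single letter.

Answer: B

Derivation:
Option A: A[0] -5->28, delta=33, new_sum=98+(33)=131
Option B: A[1] 7->-17, delta=-24, new_sum=98+(-24)=74 <-- matches target
Option C: A[4] 14->48, delta=34, new_sum=98+(34)=132
Option D: A[6] 41->38, delta=-3, new_sum=98+(-3)=95
Option E: A[3] 27->30, delta=3, new_sum=98+(3)=101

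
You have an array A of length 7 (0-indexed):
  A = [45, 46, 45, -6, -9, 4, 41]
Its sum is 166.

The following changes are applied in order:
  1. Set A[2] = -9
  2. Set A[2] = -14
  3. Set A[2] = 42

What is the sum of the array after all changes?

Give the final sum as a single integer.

Initial sum: 166
Change 1: A[2] 45 -> -9, delta = -54, sum = 112
Change 2: A[2] -9 -> -14, delta = -5, sum = 107
Change 3: A[2] -14 -> 42, delta = 56, sum = 163

Answer: 163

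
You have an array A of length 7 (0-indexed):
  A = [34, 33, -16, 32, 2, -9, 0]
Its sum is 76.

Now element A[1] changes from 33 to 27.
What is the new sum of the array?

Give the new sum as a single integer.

Old value at index 1: 33
New value at index 1: 27
Delta = 27 - 33 = -6
New sum = old_sum + delta = 76 + (-6) = 70

Answer: 70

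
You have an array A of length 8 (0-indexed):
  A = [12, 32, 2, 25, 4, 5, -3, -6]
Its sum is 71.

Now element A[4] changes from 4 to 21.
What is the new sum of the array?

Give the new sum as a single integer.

Old value at index 4: 4
New value at index 4: 21
Delta = 21 - 4 = 17
New sum = old_sum + delta = 71 + (17) = 88

Answer: 88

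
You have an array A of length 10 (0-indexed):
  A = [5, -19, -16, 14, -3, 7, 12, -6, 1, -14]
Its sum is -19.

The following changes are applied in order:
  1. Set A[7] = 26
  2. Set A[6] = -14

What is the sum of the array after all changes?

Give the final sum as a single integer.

Initial sum: -19
Change 1: A[7] -6 -> 26, delta = 32, sum = 13
Change 2: A[6] 12 -> -14, delta = -26, sum = -13

Answer: -13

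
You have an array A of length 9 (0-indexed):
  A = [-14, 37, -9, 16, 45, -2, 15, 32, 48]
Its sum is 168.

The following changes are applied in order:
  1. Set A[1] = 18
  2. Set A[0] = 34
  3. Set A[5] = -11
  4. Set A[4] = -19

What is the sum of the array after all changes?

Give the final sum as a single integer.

Initial sum: 168
Change 1: A[1] 37 -> 18, delta = -19, sum = 149
Change 2: A[0] -14 -> 34, delta = 48, sum = 197
Change 3: A[5] -2 -> -11, delta = -9, sum = 188
Change 4: A[4] 45 -> -19, delta = -64, sum = 124

Answer: 124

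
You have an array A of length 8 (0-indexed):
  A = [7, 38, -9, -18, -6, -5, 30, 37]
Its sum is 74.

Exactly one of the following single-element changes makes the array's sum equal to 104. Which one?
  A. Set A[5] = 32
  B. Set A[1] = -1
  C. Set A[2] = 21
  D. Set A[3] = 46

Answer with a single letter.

Option A: A[5] -5->32, delta=37, new_sum=74+(37)=111
Option B: A[1] 38->-1, delta=-39, new_sum=74+(-39)=35
Option C: A[2] -9->21, delta=30, new_sum=74+(30)=104 <-- matches target
Option D: A[3] -18->46, delta=64, new_sum=74+(64)=138

Answer: C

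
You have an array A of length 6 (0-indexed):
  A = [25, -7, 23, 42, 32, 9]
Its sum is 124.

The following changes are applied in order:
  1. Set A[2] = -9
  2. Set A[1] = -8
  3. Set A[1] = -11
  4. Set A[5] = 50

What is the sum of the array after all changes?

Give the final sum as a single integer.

Initial sum: 124
Change 1: A[2] 23 -> -9, delta = -32, sum = 92
Change 2: A[1] -7 -> -8, delta = -1, sum = 91
Change 3: A[1] -8 -> -11, delta = -3, sum = 88
Change 4: A[5] 9 -> 50, delta = 41, sum = 129

Answer: 129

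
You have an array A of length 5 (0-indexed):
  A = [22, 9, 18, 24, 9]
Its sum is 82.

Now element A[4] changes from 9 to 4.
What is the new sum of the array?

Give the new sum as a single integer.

Old value at index 4: 9
New value at index 4: 4
Delta = 4 - 9 = -5
New sum = old_sum + delta = 82 + (-5) = 77

Answer: 77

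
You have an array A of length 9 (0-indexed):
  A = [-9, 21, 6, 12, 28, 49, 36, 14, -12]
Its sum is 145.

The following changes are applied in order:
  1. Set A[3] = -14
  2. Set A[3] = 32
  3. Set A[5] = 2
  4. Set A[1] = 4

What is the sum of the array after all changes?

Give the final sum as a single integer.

Initial sum: 145
Change 1: A[3] 12 -> -14, delta = -26, sum = 119
Change 2: A[3] -14 -> 32, delta = 46, sum = 165
Change 3: A[5] 49 -> 2, delta = -47, sum = 118
Change 4: A[1] 21 -> 4, delta = -17, sum = 101

Answer: 101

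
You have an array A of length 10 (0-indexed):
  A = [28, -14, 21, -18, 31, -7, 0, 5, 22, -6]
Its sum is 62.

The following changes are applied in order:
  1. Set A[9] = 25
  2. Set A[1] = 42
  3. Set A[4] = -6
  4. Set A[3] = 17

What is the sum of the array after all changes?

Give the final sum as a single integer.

Initial sum: 62
Change 1: A[9] -6 -> 25, delta = 31, sum = 93
Change 2: A[1] -14 -> 42, delta = 56, sum = 149
Change 3: A[4] 31 -> -6, delta = -37, sum = 112
Change 4: A[3] -18 -> 17, delta = 35, sum = 147

Answer: 147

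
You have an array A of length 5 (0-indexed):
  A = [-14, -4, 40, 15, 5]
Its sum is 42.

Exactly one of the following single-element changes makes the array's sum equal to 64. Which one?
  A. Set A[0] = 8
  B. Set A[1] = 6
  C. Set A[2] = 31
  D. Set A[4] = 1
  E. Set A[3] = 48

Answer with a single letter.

Answer: A

Derivation:
Option A: A[0] -14->8, delta=22, new_sum=42+(22)=64 <-- matches target
Option B: A[1] -4->6, delta=10, new_sum=42+(10)=52
Option C: A[2] 40->31, delta=-9, new_sum=42+(-9)=33
Option D: A[4] 5->1, delta=-4, new_sum=42+(-4)=38
Option E: A[3] 15->48, delta=33, new_sum=42+(33)=75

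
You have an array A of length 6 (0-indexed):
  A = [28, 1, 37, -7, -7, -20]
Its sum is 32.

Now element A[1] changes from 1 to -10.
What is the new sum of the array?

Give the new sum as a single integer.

Old value at index 1: 1
New value at index 1: -10
Delta = -10 - 1 = -11
New sum = old_sum + delta = 32 + (-11) = 21

Answer: 21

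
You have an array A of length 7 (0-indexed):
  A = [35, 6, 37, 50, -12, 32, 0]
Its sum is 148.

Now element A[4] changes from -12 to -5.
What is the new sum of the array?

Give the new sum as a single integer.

Answer: 155

Derivation:
Old value at index 4: -12
New value at index 4: -5
Delta = -5 - -12 = 7
New sum = old_sum + delta = 148 + (7) = 155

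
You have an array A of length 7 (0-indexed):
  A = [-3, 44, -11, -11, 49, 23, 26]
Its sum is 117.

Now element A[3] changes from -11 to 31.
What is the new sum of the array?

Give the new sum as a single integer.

Old value at index 3: -11
New value at index 3: 31
Delta = 31 - -11 = 42
New sum = old_sum + delta = 117 + (42) = 159

Answer: 159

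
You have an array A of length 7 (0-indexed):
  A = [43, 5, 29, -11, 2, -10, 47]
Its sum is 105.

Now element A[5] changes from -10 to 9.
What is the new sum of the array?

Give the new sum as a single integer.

Old value at index 5: -10
New value at index 5: 9
Delta = 9 - -10 = 19
New sum = old_sum + delta = 105 + (19) = 124

Answer: 124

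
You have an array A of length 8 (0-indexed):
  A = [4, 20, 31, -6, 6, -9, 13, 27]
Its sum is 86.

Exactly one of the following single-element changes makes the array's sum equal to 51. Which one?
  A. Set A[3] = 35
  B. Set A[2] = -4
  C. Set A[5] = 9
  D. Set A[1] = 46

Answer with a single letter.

Option A: A[3] -6->35, delta=41, new_sum=86+(41)=127
Option B: A[2] 31->-4, delta=-35, new_sum=86+(-35)=51 <-- matches target
Option C: A[5] -9->9, delta=18, new_sum=86+(18)=104
Option D: A[1] 20->46, delta=26, new_sum=86+(26)=112

Answer: B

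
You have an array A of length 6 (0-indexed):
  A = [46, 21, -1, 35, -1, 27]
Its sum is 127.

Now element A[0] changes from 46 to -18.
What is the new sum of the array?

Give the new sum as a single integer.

Answer: 63

Derivation:
Old value at index 0: 46
New value at index 0: -18
Delta = -18 - 46 = -64
New sum = old_sum + delta = 127 + (-64) = 63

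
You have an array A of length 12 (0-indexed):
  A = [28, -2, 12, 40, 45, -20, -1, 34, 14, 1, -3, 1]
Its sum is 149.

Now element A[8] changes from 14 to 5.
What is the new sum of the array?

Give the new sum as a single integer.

Answer: 140

Derivation:
Old value at index 8: 14
New value at index 8: 5
Delta = 5 - 14 = -9
New sum = old_sum + delta = 149 + (-9) = 140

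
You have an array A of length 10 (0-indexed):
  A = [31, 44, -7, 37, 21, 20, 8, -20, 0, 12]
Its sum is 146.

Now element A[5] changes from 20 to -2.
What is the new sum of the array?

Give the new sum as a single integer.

Old value at index 5: 20
New value at index 5: -2
Delta = -2 - 20 = -22
New sum = old_sum + delta = 146 + (-22) = 124

Answer: 124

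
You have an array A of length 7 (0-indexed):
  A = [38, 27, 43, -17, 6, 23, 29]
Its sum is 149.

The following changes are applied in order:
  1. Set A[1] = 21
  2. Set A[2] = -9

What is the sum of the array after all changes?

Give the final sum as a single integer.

Initial sum: 149
Change 1: A[1] 27 -> 21, delta = -6, sum = 143
Change 2: A[2] 43 -> -9, delta = -52, sum = 91

Answer: 91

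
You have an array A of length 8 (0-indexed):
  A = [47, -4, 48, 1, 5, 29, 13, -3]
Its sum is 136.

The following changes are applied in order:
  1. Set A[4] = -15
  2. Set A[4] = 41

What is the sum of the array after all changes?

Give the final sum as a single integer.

Answer: 172

Derivation:
Initial sum: 136
Change 1: A[4] 5 -> -15, delta = -20, sum = 116
Change 2: A[4] -15 -> 41, delta = 56, sum = 172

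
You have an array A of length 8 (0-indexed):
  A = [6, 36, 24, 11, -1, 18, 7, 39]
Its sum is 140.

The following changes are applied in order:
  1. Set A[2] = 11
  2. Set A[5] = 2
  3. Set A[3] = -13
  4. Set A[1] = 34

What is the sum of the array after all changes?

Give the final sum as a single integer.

Answer: 85

Derivation:
Initial sum: 140
Change 1: A[2] 24 -> 11, delta = -13, sum = 127
Change 2: A[5] 18 -> 2, delta = -16, sum = 111
Change 3: A[3] 11 -> -13, delta = -24, sum = 87
Change 4: A[1] 36 -> 34, delta = -2, sum = 85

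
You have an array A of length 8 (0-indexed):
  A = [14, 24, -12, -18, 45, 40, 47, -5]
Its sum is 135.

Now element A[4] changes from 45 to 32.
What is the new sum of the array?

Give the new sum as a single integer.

Answer: 122

Derivation:
Old value at index 4: 45
New value at index 4: 32
Delta = 32 - 45 = -13
New sum = old_sum + delta = 135 + (-13) = 122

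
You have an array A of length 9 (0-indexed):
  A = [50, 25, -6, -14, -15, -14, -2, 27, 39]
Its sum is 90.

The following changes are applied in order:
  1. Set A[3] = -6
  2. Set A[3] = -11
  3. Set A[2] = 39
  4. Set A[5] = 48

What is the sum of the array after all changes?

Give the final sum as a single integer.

Initial sum: 90
Change 1: A[3] -14 -> -6, delta = 8, sum = 98
Change 2: A[3] -6 -> -11, delta = -5, sum = 93
Change 3: A[2] -6 -> 39, delta = 45, sum = 138
Change 4: A[5] -14 -> 48, delta = 62, sum = 200

Answer: 200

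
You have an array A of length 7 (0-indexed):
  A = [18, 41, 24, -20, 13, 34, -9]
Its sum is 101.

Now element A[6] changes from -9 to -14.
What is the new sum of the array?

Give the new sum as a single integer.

Old value at index 6: -9
New value at index 6: -14
Delta = -14 - -9 = -5
New sum = old_sum + delta = 101 + (-5) = 96

Answer: 96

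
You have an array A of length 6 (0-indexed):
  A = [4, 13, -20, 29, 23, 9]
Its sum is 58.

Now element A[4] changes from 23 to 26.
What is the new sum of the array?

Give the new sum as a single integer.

Answer: 61

Derivation:
Old value at index 4: 23
New value at index 4: 26
Delta = 26 - 23 = 3
New sum = old_sum + delta = 58 + (3) = 61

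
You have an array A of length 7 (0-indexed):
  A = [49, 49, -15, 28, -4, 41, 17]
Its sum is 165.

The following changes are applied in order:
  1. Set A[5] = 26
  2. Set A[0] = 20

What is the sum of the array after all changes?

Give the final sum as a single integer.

Answer: 121

Derivation:
Initial sum: 165
Change 1: A[5] 41 -> 26, delta = -15, sum = 150
Change 2: A[0] 49 -> 20, delta = -29, sum = 121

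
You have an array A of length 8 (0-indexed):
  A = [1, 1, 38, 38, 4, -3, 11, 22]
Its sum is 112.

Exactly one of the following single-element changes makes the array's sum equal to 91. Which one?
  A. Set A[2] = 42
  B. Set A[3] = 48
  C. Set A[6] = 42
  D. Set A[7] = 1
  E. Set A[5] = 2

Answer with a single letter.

Answer: D

Derivation:
Option A: A[2] 38->42, delta=4, new_sum=112+(4)=116
Option B: A[3] 38->48, delta=10, new_sum=112+(10)=122
Option C: A[6] 11->42, delta=31, new_sum=112+(31)=143
Option D: A[7] 22->1, delta=-21, new_sum=112+(-21)=91 <-- matches target
Option E: A[5] -3->2, delta=5, new_sum=112+(5)=117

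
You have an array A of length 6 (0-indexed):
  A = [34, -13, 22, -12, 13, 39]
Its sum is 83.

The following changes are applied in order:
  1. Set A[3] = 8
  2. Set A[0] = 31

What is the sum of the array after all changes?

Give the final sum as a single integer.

Initial sum: 83
Change 1: A[3] -12 -> 8, delta = 20, sum = 103
Change 2: A[0] 34 -> 31, delta = -3, sum = 100

Answer: 100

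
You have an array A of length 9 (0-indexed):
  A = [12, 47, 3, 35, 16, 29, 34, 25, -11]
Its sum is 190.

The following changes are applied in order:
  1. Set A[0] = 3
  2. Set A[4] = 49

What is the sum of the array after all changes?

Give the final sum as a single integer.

Initial sum: 190
Change 1: A[0] 12 -> 3, delta = -9, sum = 181
Change 2: A[4] 16 -> 49, delta = 33, sum = 214

Answer: 214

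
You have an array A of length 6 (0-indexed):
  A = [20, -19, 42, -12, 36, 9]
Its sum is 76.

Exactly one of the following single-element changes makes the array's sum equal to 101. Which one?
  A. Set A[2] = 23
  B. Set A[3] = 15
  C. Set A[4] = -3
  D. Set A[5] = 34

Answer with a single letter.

Option A: A[2] 42->23, delta=-19, new_sum=76+(-19)=57
Option B: A[3] -12->15, delta=27, new_sum=76+(27)=103
Option C: A[4] 36->-3, delta=-39, new_sum=76+(-39)=37
Option D: A[5] 9->34, delta=25, new_sum=76+(25)=101 <-- matches target

Answer: D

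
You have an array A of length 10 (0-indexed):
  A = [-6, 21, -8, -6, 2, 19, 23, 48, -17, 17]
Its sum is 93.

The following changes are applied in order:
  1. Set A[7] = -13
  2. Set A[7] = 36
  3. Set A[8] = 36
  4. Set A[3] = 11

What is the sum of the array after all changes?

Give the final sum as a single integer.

Initial sum: 93
Change 1: A[7] 48 -> -13, delta = -61, sum = 32
Change 2: A[7] -13 -> 36, delta = 49, sum = 81
Change 3: A[8] -17 -> 36, delta = 53, sum = 134
Change 4: A[3] -6 -> 11, delta = 17, sum = 151

Answer: 151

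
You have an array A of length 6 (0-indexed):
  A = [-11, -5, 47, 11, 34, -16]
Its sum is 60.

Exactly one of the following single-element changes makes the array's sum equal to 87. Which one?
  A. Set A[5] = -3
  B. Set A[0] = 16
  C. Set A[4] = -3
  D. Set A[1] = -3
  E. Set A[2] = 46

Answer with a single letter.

Answer: B

Derivation:
Option A: A[5] -16->-3, delta=13, new_sum=60+(13)=73
Option B: A[0] -11->16, delta=27, new_sum=60+(27)=87 <-- matches target
Option C: A[4] 34->-3, delta=-37, new_sum=60+(-37)=23
Option D: A[1] -5->-3, delta=2, new_sum=60+(2)=62
Option E: A[2] 47->46, delta=-1, new_sum=60+(-1)=59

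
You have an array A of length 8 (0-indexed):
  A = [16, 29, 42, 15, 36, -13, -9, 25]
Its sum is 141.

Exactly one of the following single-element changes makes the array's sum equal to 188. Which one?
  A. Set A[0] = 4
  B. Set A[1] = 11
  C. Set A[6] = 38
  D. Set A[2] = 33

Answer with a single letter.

Answer: C

Derivation:
Option A: A[0] 16->4, delta=-12, new_sum=141+(-12)=129
Option B: A[1] 29->11, delta=-18, new_sum=141+(-18)=123
Option C: A[6] -9->38, delta=47, new_sum=141+(47)=188 <-- matches target
Option D: A[2] 42->33, delta=-9, new_sum=141+(-9)=132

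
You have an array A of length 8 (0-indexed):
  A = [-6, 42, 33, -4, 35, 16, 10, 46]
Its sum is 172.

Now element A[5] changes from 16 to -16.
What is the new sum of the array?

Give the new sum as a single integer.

Old value at index 5: 16
New value at index 5: -16
Delta = -16 - 16 = -32
New sum = old_sum + delta = 172 + (-32) = 140

Answer: 140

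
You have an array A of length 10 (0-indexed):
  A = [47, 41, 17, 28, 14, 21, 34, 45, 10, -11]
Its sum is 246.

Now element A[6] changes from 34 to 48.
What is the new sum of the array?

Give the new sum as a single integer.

Answer: 260

Derivation:
Old value at index 6: 34
New value at index 6: 48
Delta = 48 - 34 = 14
New sum = old_sum + delta = 246 + (14) = 260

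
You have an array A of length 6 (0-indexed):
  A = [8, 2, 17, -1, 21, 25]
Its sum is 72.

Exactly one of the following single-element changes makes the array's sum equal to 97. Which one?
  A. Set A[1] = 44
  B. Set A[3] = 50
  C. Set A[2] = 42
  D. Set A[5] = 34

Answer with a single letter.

Answer: C

Derivation:
Option A: A[1] 2->44, delta=42, new_sum=72+(42)=114
Option B: A[3] -1->50, delta=51, new_sum=72+(51)=123
Option C: A[2] 17->42, delta=25, new_sum=72+(25)=97 <-- matches target
Option D: A[5] 25->34, delta=9, new_sum=72+(9)=81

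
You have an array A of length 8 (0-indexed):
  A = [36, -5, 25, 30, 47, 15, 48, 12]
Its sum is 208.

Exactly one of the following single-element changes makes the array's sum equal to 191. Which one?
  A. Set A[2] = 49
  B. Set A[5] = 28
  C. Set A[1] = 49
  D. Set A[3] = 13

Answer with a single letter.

Answer: D

Derivation:
Option A: A[2] 25->49, delta=24, new_sum=208+(24)=232
Option B: A[5] 15->28, delta=13, new_sum=208+(13)=221
Option C: A[1] -5->49, delta=54, new_sum=208+(54)=262
Option D: A[3] 30->13, delta=-17, new_sum=208+(-17)=191 <-- matches target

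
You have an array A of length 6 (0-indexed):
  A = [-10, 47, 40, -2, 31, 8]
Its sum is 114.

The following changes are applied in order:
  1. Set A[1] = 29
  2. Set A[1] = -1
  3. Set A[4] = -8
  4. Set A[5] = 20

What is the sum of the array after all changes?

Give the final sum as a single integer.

Answer: 39

Derivation:
Initial sum: 114
Change 1: A[1] 47 -> 29, delta = -18, sum = 96
Change 2: A[1] 29 -> -1, delta = -30, sum = 66
Change 3: A[4] 31 -> -8, delta = -39, sum = 27
Change 4: A[5] 8 -> 20, delta = 12, sum = 39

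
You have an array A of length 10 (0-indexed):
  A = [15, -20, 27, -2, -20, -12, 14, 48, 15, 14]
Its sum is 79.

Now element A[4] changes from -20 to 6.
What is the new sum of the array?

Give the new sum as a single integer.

Answer: 105

Derivation:
Old value at index 4: -20
New value at index 4: 6
Delta = 6 - -20 = 26
New sum = old_sum + delta = 79 + (26) = 105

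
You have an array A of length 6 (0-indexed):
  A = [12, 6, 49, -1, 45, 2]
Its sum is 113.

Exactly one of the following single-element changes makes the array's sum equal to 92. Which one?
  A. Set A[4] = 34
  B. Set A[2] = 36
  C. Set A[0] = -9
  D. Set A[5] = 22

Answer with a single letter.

Option A: A[4] 45->34, delta=-11, new_sum=113+(-11)=102
Option B: A[2] 49->36, delta=-13, new_sum=113+(-13)=100
Option C: A[0] 12->-9, delta=-21, new_sum=113+(-21)=92 <-- matches target
Option D: A[5] 2->22, delta=20, new_sum=113+(20)=133

Answer: C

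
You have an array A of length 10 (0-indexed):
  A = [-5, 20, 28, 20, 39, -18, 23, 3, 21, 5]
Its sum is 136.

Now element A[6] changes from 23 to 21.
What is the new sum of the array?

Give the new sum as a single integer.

Answer: 134

Derivation:
Old value at index 6: 23
New value at index 6: 21
Delta = 21 - 23 = -2
New sum = old_sum + delta = 136 + (-2) = 134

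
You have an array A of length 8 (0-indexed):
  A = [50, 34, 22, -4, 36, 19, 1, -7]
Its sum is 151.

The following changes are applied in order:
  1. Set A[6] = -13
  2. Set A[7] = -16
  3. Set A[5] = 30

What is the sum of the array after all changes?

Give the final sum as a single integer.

Answer: 139

Derivation:
Initial sum: 151
Change 1: A[6] 1 -> -13, delta = -14, sum = 137
Change 2: A[7] -7 -> -16, delta = -9, sum = 128
Change 3: A[5] 19 -> 30, delta = 11, sum = 139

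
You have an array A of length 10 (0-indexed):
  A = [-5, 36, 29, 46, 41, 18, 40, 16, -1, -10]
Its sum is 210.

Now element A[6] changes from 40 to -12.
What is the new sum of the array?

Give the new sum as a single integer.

Old value at index 6: 40
New value at index 6: -12
Delta = -12 - 40 = -52
New sum = old_sum + delta = 210 + (-52) = 158

Answer: 158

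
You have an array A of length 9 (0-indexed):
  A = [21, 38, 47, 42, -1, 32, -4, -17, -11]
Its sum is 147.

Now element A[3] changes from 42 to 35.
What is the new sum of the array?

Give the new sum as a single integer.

Answer: 140

Derivation:
Old value at index 3: 42
New value at index 3: 35
Delta = 35 - 42 = -7
New sum = old_sum + delta = 147 + (-7) = 140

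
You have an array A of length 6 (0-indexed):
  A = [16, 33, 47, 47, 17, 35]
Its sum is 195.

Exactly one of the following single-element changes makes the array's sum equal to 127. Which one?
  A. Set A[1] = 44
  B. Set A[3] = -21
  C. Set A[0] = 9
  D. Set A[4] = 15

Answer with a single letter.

Answer: B

Derivation:
Option A: A[1] 33->44, delta=11, new_sum=195+(11)=206
Option B: A[3] 47->-21, delta=-68, new_sum=195+(-68)=127 <-- matches target
Option C: A[0] 16->9, delta=-7, new_sum=195+(-7)=188
Option D: A[4] 17->15, delta=-2, new_sum=195+(-2)=193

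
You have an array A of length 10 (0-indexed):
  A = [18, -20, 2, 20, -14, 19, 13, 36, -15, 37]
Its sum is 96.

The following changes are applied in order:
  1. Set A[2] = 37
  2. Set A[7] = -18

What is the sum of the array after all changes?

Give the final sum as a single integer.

Initial sum: 96
Change 1: A[2] 2 -> 37, delta = 35, sum = 131
Change 2: A[7] 36 -> -18, delta = -54, sum = 77

Answer: 77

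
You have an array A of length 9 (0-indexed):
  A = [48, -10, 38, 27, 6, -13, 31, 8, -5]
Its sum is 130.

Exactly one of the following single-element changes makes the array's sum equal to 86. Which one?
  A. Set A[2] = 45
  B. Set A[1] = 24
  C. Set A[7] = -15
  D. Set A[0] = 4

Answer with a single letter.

Answer: D

Derivation:
Option A: A[2] 38->45, delta=7, new_sum=130+(7)=137
Option B: A[1] -10->24, delta=34, new_sum=130+(34)=164
Option C: A[7] 8->-15, delta=-23, new_sum=130+(-23)=107
Option D: A[0] 48->4, delta=-44, new_sum=130+(-44)=86 <-- matches target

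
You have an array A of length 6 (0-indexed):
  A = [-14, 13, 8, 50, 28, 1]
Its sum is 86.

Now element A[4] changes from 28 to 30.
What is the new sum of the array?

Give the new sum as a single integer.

Old value at index 4: 28
New value at index 4: 30
Delta = 30 - 28 = 2
New sum = old_sum + delta = 86 + (2) = 88

Answer: 88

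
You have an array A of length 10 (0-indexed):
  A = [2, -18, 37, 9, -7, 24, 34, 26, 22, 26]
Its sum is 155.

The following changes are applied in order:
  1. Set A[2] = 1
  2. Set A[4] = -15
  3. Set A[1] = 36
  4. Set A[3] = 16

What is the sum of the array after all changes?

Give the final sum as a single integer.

Initial sum: 155
Change 1: A[2] 37 -> 1, delta = -36, sum = 119
Change 2: A[4] -7 -> -15, delta = -8, sum = 111
Change 3: A[1] -18 -> 36, delta = 54, sum = 165
Change 4: A[3] 9 -> 16, delta = 7, sum = 172

Answer: 172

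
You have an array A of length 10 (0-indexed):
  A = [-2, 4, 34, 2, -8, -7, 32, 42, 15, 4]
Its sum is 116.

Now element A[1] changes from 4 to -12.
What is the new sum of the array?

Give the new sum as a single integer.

Old value at index 1: 4
New value at index 1: -12
Delta = -12 - 4 = -16
New sum = old_sum + delta = 116 + (-16) = 100

Answer: 100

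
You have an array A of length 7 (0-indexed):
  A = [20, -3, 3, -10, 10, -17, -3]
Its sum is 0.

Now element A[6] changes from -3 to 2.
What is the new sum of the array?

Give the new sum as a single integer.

Old value at index 6: -3
New value at index 6: 2
Delta = 2 - -3 = 5
New sum = old_sum + delta = 0 + (5) = 5

Answer: 5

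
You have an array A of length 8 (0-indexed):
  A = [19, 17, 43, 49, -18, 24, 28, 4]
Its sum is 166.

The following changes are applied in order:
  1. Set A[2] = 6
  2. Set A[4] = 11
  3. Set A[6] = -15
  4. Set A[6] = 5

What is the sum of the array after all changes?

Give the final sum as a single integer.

Answer: 135

Derivation:
Initial sum: 166
Change 1: A[2] 43 -> 6, delta = -37, sum = 129
Change 2: A[4] -18 -> 11, delta = 29, sum = 158
Change 3: A[6] 28 -> -15, delta = -43, sum = 115
Change 4: A[6] -15 -> 5, delta = 20, sum = 135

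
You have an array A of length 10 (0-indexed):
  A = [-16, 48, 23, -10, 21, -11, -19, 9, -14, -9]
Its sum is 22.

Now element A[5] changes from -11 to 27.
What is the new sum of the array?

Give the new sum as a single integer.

Answer: 60

Derivation:
Old value at index 5: -11
New value at index 5: 27
Delta = 27 - -11 = 38
New sum = old_sum + delta = 22 + (38) = 60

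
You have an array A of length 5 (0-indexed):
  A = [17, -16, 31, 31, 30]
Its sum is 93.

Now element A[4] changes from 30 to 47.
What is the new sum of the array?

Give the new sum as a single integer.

Answer: 110

Derivation:
Old value at index 4: 30
New value at index 4: 47
Delta = 47 - 30 = 17
New sum = old_sum + delta = 93 + (17) = 110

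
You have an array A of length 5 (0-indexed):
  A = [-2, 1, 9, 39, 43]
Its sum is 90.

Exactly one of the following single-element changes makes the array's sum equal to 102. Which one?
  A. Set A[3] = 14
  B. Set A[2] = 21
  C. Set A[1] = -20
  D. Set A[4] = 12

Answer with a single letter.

Answer: B

Derivation:
Option A: A[3] 39->14, delta=-25, new_sum=90+(-25)=65
Option B: A[2] 9->21, delta=12, new_sum=90+(12)=102 <-- matches target
Option C: A[1] 1->-20, delta=-21, new_sum=90+(-21)=69
Option D: A[4] 43->12, delta=-31, new_sum=90+(-31)=59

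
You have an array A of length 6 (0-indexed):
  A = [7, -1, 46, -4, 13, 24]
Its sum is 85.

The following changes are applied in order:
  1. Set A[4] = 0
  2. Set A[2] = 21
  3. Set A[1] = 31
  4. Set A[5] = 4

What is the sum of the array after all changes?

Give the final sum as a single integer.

Initial sum: 85
Change 1: A[4] 13 -> 0, delta = -13, sum = 72
Change 2: A[2] 46 -> 21, delta = -25, sum = 47
Change 3: A[1] -1 -> 31, delta = 32, sum = 79
Change 4: A[5] 24 -> 4, delta = -20, sum = 59

Answer: 59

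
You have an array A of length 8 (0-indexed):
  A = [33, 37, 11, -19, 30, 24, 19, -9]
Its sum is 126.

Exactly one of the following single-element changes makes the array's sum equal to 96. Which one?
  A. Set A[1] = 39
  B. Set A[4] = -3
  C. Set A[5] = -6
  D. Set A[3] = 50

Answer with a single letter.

Answer: C

Derivation:
Option A: A[1] 37->39, delta=2, new_sum=126+(2)=128
Option B: A[4] 30->-3, delta=-33, new_sum=126+(-33)=93
Option C: A[5] 24->-6, delta=-30, new_sum=126+(-30)=96 <-- matches target
Option D: A[3] -19->50, delta=69, new_sum=126+(69)=195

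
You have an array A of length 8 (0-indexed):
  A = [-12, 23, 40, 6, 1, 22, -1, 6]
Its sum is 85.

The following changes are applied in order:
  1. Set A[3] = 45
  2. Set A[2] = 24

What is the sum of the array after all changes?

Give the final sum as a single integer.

Initial sum: 85
Change 1: A[3] 6 -> 45, delta = 39, sum = 124
Change 2: A[2] 40 -> 24, delta = -16, sum = 108

Answer: 108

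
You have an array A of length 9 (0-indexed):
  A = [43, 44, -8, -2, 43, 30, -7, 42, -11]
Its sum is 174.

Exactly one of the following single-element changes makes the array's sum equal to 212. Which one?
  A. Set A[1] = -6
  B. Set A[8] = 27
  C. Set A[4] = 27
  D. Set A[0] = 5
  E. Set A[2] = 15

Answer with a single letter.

Option A: A[1] 44->-6, delta=-50, new_sum=174+(-50)=124
Option B: A[8] -11->27, delta=38, new_sum=174+(38)=212 <-- matches target
Option C: A[4] 43->27, delta=-16, new_sum=174+(-16)=158
Option D: A[0] 43->5, delta=-38, new_sum=174+(-38)=136
Option E: A[2] -8->15, delta=23, new_sum=174+(23)=197

Answer: B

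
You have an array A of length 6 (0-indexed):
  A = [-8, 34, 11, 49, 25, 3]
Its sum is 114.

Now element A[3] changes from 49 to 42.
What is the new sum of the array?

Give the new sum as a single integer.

Answer: 107

Derivation:
Old value at index 3: 49
New value at index 3: 42
Delta = 42 - 49 = -7
New sum = old_sum + delta = 114 + (-7) = 107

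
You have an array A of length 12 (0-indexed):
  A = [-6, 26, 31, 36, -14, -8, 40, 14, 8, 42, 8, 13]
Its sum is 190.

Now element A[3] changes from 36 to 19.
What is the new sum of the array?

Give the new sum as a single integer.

Answer: 173

Derivation:
Old value at index 3: 36
New value at index 3: 19
Delta = 19 - 36 = -17
New sum = old_sum + delta = 190 + (-17) = 173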